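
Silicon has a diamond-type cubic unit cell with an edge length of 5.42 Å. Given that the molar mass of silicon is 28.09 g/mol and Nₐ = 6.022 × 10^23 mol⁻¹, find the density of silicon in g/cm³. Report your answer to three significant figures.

A diamond cubic unit cell contains Z = 8 atoms.
Cell volume: a³ = (5.42 Å)³ = (5.420 × 10^-8 cm)³ = 1.592 × 10^-22 cm³.
ρ = Z·M/(N_A·a³) = 8 × 28.09 / (6.022 × 10²³ × 1.592 × 10^-22) = 2.344 g/cm³.

2.34 g/cm³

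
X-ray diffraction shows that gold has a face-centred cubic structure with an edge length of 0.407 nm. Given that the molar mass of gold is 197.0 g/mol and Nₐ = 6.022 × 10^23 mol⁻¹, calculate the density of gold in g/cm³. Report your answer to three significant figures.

19.4 g/cm³

An FCC unit cell contains Z = 4 atoms.
Cell volume: a³ = (0.407 nm)³ = (4.070 × 10^-8 cm)³ = 6.742 × 10^-23 cm³.
ρ = Z·M/(N_A·a³) = 4 × 197.0 / (6.022 × 10²³ × 6.742 × 10^-23) = 19.41 g/cm³.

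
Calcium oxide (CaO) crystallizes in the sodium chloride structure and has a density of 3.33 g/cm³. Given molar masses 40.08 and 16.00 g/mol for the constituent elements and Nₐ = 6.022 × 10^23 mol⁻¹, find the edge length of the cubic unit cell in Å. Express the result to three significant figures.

4.82 Å

M(CaO) = 56.08 g/mol; Z = 4 formula units per cell.
a³ = Z·M/(N_A·ρ) = 4 × 56.08 / (6.022 × 10²³ × 3.33) = 1.119 × 10^-22 cm³, so a = 4.818 × 10^-8 cm = 4.82 Å.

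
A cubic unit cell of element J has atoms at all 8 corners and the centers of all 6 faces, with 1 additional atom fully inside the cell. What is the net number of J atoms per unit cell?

5

Corner atoms are shared by 8 cells (1/8 each), face atoms by 2 (1/2 each), interior atoms are unshared.
Net atoms = 8 × 1/8 + 6 × 1/2 + 1 = 1 + 3 + 1 = 5.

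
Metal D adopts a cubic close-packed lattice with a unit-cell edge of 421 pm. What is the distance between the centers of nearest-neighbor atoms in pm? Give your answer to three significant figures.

298 pm

In an FCC structure, atoms touch along the face diagonal, so √2·a = 4r; the nearest-neighbor distance equals 2r = 0.7071·a.
d = 0.7071 × 421 = 298 pm.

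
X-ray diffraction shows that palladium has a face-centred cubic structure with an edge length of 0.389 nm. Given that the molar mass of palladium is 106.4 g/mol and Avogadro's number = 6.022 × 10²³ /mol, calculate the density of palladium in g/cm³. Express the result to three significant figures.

12.0 g/cm³

An FCC unit cell contains Z = 4 atoms.
Cell volume: a³ = (0.389 nm)³ = (3.890 × 10^-8 cm)³ = 5.886 × 10^-23 cm³.
ρ = Z·M/(N_A·a³) = 4 × 106.4 / (6.022 × 10²³ × 5.886 × 10^-23) = 12.01 g/cm³.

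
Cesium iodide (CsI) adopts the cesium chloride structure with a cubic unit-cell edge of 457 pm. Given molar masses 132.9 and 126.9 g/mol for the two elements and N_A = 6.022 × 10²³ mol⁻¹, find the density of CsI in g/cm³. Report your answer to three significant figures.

4.52 g/cm³

The cesium chloride structure contains Z = 1 formula unit per cell; M(CsI) = 132.9 + 126.9 = 259.8 g/mol.
a³ = (4.570 × 10^-8 cm)³ = 9.544 × 10^-23 cm³.
ρ = 1 × 259.8 / (6.022 × 10²³ × 9.544 × 10^-23) = 4.520 g/cm³.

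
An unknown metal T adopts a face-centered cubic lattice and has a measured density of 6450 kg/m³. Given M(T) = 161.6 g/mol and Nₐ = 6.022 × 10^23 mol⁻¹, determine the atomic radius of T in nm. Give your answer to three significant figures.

For an FCC cell (Z = 4), a³ = Z·M/(N_A·ρ) = 4 × 161.6 / (6.022 × 10²³ × 6.450) = 1.664 × 10^-22 cm³, so a = 5.500 × 10^-8 cm = 0.5500 nm.
Atoms touch along the face diagonal, so √2·a = 4r, so r = 0.3536 × a = 0.194 nm.

0.194 nm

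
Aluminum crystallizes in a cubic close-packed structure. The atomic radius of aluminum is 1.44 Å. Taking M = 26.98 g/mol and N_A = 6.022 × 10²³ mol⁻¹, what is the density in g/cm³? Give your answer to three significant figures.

2.65 g/cm³

In an FCC lattice, atoms touch along the face diagonal, so √2·a = 4r, giving a = 4.073 Å = 4.073 × 10^-8 cm.
With Z = 4, ρ = Z·M/(N_A·a³) = 4 × 26.98 / (6.022 × 10²³ × 6.757 × 10^-23) = 2.652 g/cm³.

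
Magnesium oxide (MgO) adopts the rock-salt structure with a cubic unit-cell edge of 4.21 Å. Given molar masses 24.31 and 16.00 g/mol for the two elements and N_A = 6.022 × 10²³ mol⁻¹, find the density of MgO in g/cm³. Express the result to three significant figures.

3.59 g/cm³

The rock-salt structure contains Z = 4 formula units per cell; M(MgO) = 24.31 + 16.00 = 40.31 g/mol.
a³ = (4.210 × 10^-8 cm)³ = 7.462 × 10^-23 cm³.
ρ = 4 × 40.31 / (6.022 × 10²³ × 7.462 × 10^-23) = 3.588 g/cm³.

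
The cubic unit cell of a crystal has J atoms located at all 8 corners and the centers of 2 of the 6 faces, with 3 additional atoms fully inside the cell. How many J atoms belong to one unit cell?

Corner atoms are shared by 8 cells (1/8 each), face atoms by 2 (1/2 each), interior atoms are unshared.
Net atoms = 8 × 1/8 + 2 × 1/2 + 3 = 1 + 1 + 3 = 5.

5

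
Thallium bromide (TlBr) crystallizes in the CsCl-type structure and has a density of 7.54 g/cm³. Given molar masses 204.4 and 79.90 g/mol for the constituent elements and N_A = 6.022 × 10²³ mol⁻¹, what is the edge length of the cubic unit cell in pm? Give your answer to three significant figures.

397 pm

M(TlBr) = 284.3 g/mol; Z = 1 formula unit per cell.
a³ = Z·M/(N_A·ρ) = 1 × 284.3 / (6.022 × 10²³ × 7.54) = 6.261 × 10^-23 cm³, so a = 3.971 × 10^-8 cm = 397 pm.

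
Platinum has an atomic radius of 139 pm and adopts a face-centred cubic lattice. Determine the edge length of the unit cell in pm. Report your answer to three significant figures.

In an FCC lattice, atoms touch along the face diagonal, so √2·a = 4r.
a = 4r/√2 = 4 × 139 / 1.4142 = 393 pm.

393 pm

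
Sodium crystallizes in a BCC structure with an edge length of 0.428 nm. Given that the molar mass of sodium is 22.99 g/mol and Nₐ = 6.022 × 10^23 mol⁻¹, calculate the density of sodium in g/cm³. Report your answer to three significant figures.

0.974 g/cm³

A BCC unit cell contains Z = 2 atoms.
Cell volume: a³ = (0.428 nm)³ = (4.280 × 10^-8 cm)³ = 7.840 × 10^-23 cm³.
ρ = Z·M/(N_A·a³) = 2 × 22.99 / (6.022 × 10²³ × 7.840 × 10^-23) = 0.9739 g/cm³.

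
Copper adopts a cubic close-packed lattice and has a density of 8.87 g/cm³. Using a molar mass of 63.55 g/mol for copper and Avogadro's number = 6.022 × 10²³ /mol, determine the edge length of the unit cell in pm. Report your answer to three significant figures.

362 pm

With Z = 4 atoms per FCC cell, a³ = Z·M/(N_A·ρ) = 4 × 63.55 / (6.022 × 10²³ × 8.870 g/cm³) = 4.759 × 10^-23 cm³.
a = (4.759 × 10^-23)^(1/3) = 3.624 × 10^-8 cm = 362 pm.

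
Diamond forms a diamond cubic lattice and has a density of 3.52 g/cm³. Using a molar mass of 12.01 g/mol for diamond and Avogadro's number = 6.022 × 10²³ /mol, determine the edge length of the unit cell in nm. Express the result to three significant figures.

0.357 nm

With Z = 8 atoms per diamond cubic cell, a³ = Z·M/(N_A·ρ) = 8 × 12.01 / (6.022 × 10²³ × 3.520 g/cm³) = 4.533 × 10^-23 cm³.
a = (4.533 × 10^-23)^(1/3) = 3.565 × 10^-8 cm = 0.357 nm.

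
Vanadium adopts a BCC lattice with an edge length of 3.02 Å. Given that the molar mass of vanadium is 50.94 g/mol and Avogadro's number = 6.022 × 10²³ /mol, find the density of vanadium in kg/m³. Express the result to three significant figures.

6140 kg/m³

A BCC unit cell contains Z = 2 atoms.
Cell volume: a³ = (3.02 Å)³ = (3.020 × 10^-8 cm)³ = 2.754 × 10^-23 cm³.
ρ = Z·M/(N_A·a³) = 2 × 50.94 / (6.022 × 10²³ × 2.754 × 10^-23) = 6.142 g/cm³ = 6140 kg/m³.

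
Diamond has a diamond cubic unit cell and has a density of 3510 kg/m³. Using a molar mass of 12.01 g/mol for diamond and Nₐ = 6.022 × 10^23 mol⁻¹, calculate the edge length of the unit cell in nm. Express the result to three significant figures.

0.357 nm

With Z = 8 atoms per diamond cubic cell, a³ = Z·M/(N_A·ρ) = 8 × 12.01 / (6.022 × 10²³ × 3.510 g/cm³) = 4.546 × 10^-23 cm³.
a = (4.546 × 10^-23)^(1/3) = 3.569 × 10^-8 cm = 0.357 nm.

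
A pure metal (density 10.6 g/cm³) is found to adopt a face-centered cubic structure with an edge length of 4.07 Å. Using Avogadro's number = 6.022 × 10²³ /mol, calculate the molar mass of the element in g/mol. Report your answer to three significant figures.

An FCC cell has Z = 4 atoms; a = 4.070 × 10^-8 cm.
M = ρ·N_A·a³/Z = 10.6 × 6.022 × 10²³ × 6.742 × 10^-23 / 4 = 108 g/mol.

108 g/mol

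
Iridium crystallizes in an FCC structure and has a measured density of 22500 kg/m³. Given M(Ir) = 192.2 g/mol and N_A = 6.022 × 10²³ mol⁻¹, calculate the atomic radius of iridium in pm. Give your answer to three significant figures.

For an FCC cell (Z = 4), a³ = Z·M/(N_A·ρ) = 4 × 192.2 / (6.022 × 10²³ × 22.50) = 5.674 × 10^-23 cm³, so a = 3.843 × 10^-8 cm = 384.3 pm.
Atoms touch along the face diagonal, so √2·a = 4r, so r = 0.3536 × a = 136 pm.

136 pm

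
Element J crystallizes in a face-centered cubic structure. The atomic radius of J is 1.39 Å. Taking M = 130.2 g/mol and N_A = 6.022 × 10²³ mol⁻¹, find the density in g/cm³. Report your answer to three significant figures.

In an FCC lattice, atoms touch along the face diagonal, so √2·a = 4r, giving a = 3.932 Å = 3.932 × 10^-8 cm.
With Z = 4, ρ = Z·M/(N_A·a³) = 4 × 130.2 / (6.022 × 10²³ × 6.077 × 10^-23) = 14.23 g/cm³.

14.2 g/cm³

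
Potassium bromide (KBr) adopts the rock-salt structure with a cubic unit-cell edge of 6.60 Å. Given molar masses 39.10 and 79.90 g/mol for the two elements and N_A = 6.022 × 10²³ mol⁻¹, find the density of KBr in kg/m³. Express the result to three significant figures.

The rock-salt structure contains Z = 4 formula units per cell; M(KBr) = 39.10 + 79.90 = 119.0 g/mol.
a³ = (6.600 × 10^-8 cm)³ = 2.875 × 10^-22 cm³.
ρ = 4 × 119.0 / (6.022 × 10²³ × 2.875 × 10^-22) = 2.749 g/cm³ = 2750 kg/m³.

2750 kg/m³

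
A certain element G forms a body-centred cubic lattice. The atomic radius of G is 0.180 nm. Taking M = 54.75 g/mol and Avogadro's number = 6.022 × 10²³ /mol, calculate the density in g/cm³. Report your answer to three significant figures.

In a BCC lattice, atoms touch along the body diagonal, so √3·a = 4r, giving a = 0.4157 nm = 4.157 × 10^-8 cm.
With Z = 2, ρ = Z·M/(N_A·a³) = 2 × 54.75 / (6.022 × 10²³ × 7.183 × 10^-23) = 2.531 g/cm³.

2.53 g/cm³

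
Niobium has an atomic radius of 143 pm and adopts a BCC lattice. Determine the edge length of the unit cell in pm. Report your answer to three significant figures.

330 pm

In a BCC lattice, atoms touch along the body diagonal, so √3·a = 4r.
a = 4r/√3 = 4 × 143 / 1.7321 = 330 pm.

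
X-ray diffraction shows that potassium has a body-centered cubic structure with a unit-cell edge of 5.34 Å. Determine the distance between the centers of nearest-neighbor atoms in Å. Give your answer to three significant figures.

In a BCC structure, atoms touch along the body diagonal, so √3·a = 4r; the nearest-neighbor distance equals 2r = 0.8660·a.
d = 0.8660 × 5.34 = 4.62 Å.

4.62 Å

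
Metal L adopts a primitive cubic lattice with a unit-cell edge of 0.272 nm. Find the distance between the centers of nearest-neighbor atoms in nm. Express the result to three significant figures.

In a simple cubic structure, atoms touch along the cell edge, so a = 2r; the nearest-neighbor distance equals 2r = 1.000·a.
d = 1.000 × 0.272 = 0.272 nm.

0.272 nm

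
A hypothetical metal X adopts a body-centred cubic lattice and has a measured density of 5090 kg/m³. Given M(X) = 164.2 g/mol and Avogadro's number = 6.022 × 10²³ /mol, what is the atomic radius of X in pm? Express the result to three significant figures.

For a BCC cell (Z = 2), a³ = Z·M/(N_A·ρ) = 2 × 164.2 / (6.022 × 10²³ × 5.090) = 1.071 × 10^-22 cm³, so a = 4.750 × 10^-8 cm = 475.0 pm.
Atoms touch along the body diagonal, so √3·a = 4r, so r = 0.4330 × a = 206 pm.

206 pm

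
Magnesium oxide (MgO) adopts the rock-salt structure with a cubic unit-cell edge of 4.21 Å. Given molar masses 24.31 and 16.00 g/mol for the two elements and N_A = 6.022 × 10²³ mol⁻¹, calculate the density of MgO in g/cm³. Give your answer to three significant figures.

The rock-salt structure contains Z = 4 formula units per cell; M(MgO) = 24.31 + 16.00 = 40.31 g/mol.
a³ = (4.210 × 10^-8 cm)³ = 7.462 × 10^-23 cm³.
ρ = 4 × 40.31 / (6.022 × 10²³ × 7.462 × 10^-23) = 3.588 g/cm³.

3.59 g/cm³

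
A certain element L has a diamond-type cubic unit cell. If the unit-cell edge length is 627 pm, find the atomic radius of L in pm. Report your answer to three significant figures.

136 pm

In a diamond cubic lattice, nearest neighbors lie along the body diagonal with √3·a = 8r.
r = √3·a/8 = 1.7321 × 627 / 8 = 136 pm.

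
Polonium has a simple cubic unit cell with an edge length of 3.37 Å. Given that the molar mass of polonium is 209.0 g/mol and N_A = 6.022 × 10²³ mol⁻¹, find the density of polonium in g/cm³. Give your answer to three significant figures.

9.07 g/cm³

A simple cubic unit cell contains Z = 1 atom.
Cell volume: a³ = (3.37 Å)³ = (3.370 × 10^-8 cm)³ = 3.827 × 10^-23 cm³.
ρ = Z·M/(N_A·a³) = 1 × 209.0 / (6.022 × 10²³ × 3.827 × 10^-23) = 9.068 g/cm³.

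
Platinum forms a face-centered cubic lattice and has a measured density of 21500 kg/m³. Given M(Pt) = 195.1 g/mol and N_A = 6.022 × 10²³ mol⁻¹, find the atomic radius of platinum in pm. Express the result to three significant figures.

139 pm

For an FCC cell (Z = 4), a³ = Z·M/(N_A·ρ) = 4 × 195.1 / (6.022 × 10²³ × 21.50) = 6.028 × 10^-23 cm³, so a = 3.921 × 10^-8 cm = 392.1 pm.
Atoms touch along the face diagonal, so √2·a = 4r, so r = 0.3536 × a = 139 pm.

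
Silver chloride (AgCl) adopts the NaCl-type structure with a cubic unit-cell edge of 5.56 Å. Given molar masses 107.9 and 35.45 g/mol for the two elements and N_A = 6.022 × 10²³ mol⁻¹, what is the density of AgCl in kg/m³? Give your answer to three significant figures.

The NaCl-type structure contains Z = 4 formula units per cell; M(AgCl) = 107.9 + 35.45 = 143.35 g/mol.
a³ = (5.560 × 10^-8 cm)³ = 1.719 × 10^-22 cm³.
ρ = 4 × 143.35 / (6.022 × 10²³ × 1.719 × 10^-22) = 5.540 g/cm³ = 5540 kg/m³.

5540 kg/m³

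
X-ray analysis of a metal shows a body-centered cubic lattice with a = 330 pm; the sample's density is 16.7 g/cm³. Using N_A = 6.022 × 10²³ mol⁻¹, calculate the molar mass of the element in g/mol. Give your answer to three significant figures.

181 g/mol

A BCC cell has Z = 2 atoms; a = 3.300 × 10^-8 cm.
M = ρ·N_A·a³/Z = 16.7 × 6.022 × 10²³ × 3.594 × 10^-23 / 2 = 181 g/mol.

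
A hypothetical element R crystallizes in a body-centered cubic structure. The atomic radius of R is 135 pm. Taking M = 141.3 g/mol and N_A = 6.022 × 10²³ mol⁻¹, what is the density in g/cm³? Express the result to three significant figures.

In a BCC lattice, atoms touch along the body diagonal, so √3·a = 4r, giving a = 311.8 pm = 3.118 × 10^-8 cm.
With Z = 2, ρ = Z·M/(N_A·a³) = 2 × 141.3 / (6.022 × 10²³ × 3.030 × 10^-23) = 15.49 g/cm³.

15.5 g/cm³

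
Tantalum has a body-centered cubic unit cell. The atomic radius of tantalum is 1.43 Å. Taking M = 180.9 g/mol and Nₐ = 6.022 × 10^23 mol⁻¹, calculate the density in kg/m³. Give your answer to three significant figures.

16700 kg/m³

In a BCC lattice, atoms touch along the body diagonal, so √3·a = 4r, giving a = 3.302 Å = 3.302 × 10^-8 cm.
With Z = 2, ρ = Z·M/(N_A·a³) = 2 × 180.9 / (6.022 × 10²³ × 3.602 × 10^-23) = 16.68 g/cm³ = 16700 kg/m³.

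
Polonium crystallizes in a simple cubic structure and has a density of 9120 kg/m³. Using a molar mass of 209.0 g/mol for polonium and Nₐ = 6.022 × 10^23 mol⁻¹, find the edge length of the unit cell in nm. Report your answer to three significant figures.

0.336 nm

With Z = 1 atom per simple cubic cell, a³ = Z·M/(N_A·ρ) = 1 × 209.0 / (6.022 × 10²³ × 9.120 g/cm³) = 3.805 × 10^-23 cm³.
a = (3.805 × 10^-23)^(1/3) = 3.364 × 10^-8 cm = 0.336 nm.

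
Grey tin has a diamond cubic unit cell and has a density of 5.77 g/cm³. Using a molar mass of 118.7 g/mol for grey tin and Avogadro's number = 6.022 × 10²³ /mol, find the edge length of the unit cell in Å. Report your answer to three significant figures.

6.49 Å

With Z = 8 atoms per diamond cubic cell, a³ = Z·M/(N_A·ρ) = 8 × 118.7 / (6.022 × 10²³ × 5.770 g/cm³) = 2.733 × 10^-22 cm³.
a = (2.733 × 10^-22)^(1/3) = 6.489 × 10^-8 cm = 6.49 Å.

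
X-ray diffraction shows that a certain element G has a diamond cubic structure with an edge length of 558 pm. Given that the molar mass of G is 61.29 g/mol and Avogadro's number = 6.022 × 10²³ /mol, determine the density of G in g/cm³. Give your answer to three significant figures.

4.69 g/cm³

A diamond cubic unit cell contains Z = 8 atoms.
Cell volume: a³ = (558 pm)³ = (5.580 × 10^-8 cm)³ = 1.737 × 10^-22 cm³.
ρ = Z·M/(N_A·a³) = 8 × 61.29 / (6.022 × 10²³ × 1.737 × 10^-22) = 4.686 g/cm³.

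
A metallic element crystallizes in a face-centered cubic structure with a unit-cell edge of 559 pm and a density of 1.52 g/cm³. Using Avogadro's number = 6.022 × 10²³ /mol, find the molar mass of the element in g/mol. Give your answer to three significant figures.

An FCC cell has Z = 4 atoms; a = 5.590 × 10^-8 cm.
M = ρ·N_A·a³/Z = 1.52 × 6.022 × 10²³ × 1.747 × 10^-22 / 4 = 40.0 g/mol.

40.0 g/mol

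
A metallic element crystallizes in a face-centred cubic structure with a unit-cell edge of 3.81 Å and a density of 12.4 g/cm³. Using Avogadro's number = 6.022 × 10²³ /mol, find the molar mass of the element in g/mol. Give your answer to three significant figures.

An FCC cell has Z = 4 atoms; a = 3.810 × 10^-8 cm.
M = ρ·N_A·a³/Z = 12.4 × 6.022 × 10²³ × 5.531 × 10^-23 / 4 = 103 g/mol.

103 g/mol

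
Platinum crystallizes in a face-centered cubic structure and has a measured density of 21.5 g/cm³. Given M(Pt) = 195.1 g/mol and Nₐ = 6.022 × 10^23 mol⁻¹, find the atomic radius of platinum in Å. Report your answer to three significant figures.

1.39 Å

For an FCC cell (Z = 4), a³ = Z·M/(N_A·ρ) = 4 × 195.1 / (6.022 × 10²³ × 21.50) = 6.028 × 10^-23 cm³, so a = 3.921 × 10^-8 cm = 3.921 Å.
Atoms touch along the face diagonal, so √2·a = 4r, so r = 0.3536 × a = 1.39 Å.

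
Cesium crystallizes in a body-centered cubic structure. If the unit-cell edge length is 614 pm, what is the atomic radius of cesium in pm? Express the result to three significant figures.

266 pm

In a BCC lattice, atoms touch along the body diagonal, so √3·a = 4r.
r = √3·a/4 = 1.7321 × 614 / 4 = 266 pm.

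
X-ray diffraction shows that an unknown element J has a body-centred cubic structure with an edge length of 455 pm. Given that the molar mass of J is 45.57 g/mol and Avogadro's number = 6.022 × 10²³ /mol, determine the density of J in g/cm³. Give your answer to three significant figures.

1.61 g/cm³

A BCC unit cell contains Z = 2 atoms.
Cell volume: a³ = (455 pm)³ = (4.550 × 10^-8 cm)³ = 9.420 × 10^-23 cm³.
ρ = Z·M/(N_A·a³) = 2 × 45.57 / (6.022 × 10²³ × 9.420 × 10^-23) = 1.607 g/cm³.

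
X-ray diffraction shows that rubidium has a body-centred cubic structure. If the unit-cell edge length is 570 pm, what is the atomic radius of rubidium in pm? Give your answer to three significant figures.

In a BCC lattice, atoms touch along the body diagonal, so √3·a = 4r.
r = √3·a/4 = 1.7321 × 570 / 4 = 247 pm.

247 pm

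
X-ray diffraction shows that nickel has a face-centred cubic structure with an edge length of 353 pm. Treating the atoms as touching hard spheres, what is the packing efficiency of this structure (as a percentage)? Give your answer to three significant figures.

In an FCC lattice atoms touch along the face diagonal, so √2·a = 4r, so r = 0.3536a = 124.8 pm.
Packing fraction = Z·(4/3)πr³ / a³ = 4 × (4/3)π × (124.8)³ / (353)³ = 0.7405 = 74.0%.

74.0%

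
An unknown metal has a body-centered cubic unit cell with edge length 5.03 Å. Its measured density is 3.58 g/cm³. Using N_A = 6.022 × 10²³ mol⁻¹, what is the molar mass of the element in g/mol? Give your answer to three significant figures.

137 g/mol

A BCC cell has Z = 2 atoms; a = 5.030 × 10^-8 cm.
M = ρ·N_A·a³/Z = 3.58 × 6.022 × 10²³ × 1.273 × 10^-22 / 2 = 137 g/mol.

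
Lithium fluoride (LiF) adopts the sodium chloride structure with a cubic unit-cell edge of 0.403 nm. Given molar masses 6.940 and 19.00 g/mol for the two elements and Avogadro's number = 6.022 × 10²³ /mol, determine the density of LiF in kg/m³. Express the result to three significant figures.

2630 kg/m³

The sodium chloride structure contains Z = 4 formula units per cell; M(LiF) = 6.940 + 19.00 = 25.94 g/mol.
a³ = (4.030 × 10^-8 cm)³ = 6.545 × 10^-23 cm³.
ρ = 4 × 25.94 / (6.022 × 10²³ × 6.545 × 10^-23) = 2.633 g/cm³ = 2630 kg/m³.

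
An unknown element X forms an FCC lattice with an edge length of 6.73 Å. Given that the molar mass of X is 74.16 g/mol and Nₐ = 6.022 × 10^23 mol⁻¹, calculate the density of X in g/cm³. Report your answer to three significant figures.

An FCC unit cell contains Z = 4 atoms.
Cell volume: a³ = (6.73 Å)³ = (6.730 × 10^-8 cm)³ = 3.048 × 10^-22 cm³.
ρ = Z·M/(N_A·a³) = 4 × 74.16 / (6.022 × 10²³ × 3.048 × 10^-22) = 1.616 g/cm³.

1.62 g/cm³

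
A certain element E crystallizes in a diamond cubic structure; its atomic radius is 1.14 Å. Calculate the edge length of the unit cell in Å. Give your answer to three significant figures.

In a diamond cubic lattice, nearest neighbors lie along the body diagonal with √3·a = 8r.
a = 8r/√3 = 8 × 1.14 / 1.7321 = 5.27 Å.

5.27 Å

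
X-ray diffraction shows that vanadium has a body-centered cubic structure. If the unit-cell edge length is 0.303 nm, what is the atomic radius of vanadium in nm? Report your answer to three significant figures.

0.131 nm

In a BCC lattice, atoms touch along the body diagonal, so √3·a = 4r.
r = √3·a/4 = 1.7321 × 0.303 / 4 = 0.131 nm.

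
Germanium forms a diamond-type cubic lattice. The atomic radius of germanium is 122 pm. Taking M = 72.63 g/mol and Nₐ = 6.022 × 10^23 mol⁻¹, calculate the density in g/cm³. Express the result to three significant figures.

5.39 g/cm³

In a diamond cubic lattice, nearest neighbors lie along the body diagonal with √3·a = 8r, giving a = 563.5 pm = 5.635 × 10^-8 cm.
With Z = 8, ρ = Z·M/(N_A·a³) = 8 × 72.63 / (6.022 × 10²³ × 1.789 × 10^-22) = 5.393 g/cm³.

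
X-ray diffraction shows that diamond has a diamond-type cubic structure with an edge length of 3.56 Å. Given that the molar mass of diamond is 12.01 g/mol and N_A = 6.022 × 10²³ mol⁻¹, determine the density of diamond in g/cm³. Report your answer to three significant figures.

A diamond cubic unit cell contains Z = 8 atoms.
Cell volume: a³ = (3.56 Å)³ = (3.560 × 10^-8 cm)³ = 4.512 × 10^-23 cm³.
ρ = Z·M/(N_A·a³) = 8 × 12.01 / (6.022 × 10²³ × 4.512 × 10^-23) = 3.536 g/cm³.

3.54 g/cm³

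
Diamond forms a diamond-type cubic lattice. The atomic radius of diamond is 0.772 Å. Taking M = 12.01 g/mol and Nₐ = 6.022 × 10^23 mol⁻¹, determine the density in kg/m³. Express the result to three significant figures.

3520 kg/m³

In a diamond cubic lattice, nearest neighbors lie along the body diagonal with √3·a = 8r, giving a = 3.566 Å = 3.566 × 10^-8 cm.
With Z = 8, ρ = Z·M/(N_A·a³) = 8 × 12.01 / (6.022 × 10²³ × 4.534 × 10^-23) = 3.519 g/cm³ = 3520 kg/m³.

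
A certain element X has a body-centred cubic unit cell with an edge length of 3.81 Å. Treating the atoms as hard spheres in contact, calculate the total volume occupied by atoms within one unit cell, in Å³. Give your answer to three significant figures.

In a BCC lattice atoms touch along the body diagonal, so √3·a = 4r, so r = 0.4330a = 1.650 Å.
V_atoms = Z × (4/3)πr³ = 2 × (4/3)π × (1.650)³ = 37.6 Å³.

37.6 Å³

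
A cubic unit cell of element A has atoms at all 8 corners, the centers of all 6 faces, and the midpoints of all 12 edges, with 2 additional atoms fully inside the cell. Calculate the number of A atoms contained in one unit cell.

Corner atoms are shared by 8 cells (1/8 each), face atoms by 2 (1/2 each), edge atoms by 4 (1/4 each), interior atoms are unshared.
Net atoms = 8 × 1/8 + 6 × 1/2 + 12 × 1/4 + 2 = 1 + 3 + 3 + 2 = 9.

9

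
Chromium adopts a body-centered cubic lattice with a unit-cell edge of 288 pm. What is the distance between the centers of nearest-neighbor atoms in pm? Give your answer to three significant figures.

In a BCC structure, atoms touch along the body diagonal, so √3·a = 4r; the nearest-neighbor distance equals 2r = 0.8660·a.
d = 0.8660 × 288 = 249 pm.

249 pm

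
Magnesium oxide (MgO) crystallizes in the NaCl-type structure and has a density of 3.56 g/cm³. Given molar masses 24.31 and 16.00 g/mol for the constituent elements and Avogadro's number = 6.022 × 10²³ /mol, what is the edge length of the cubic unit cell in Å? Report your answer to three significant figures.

M(MgO) = 40.31 g/mol; Z = 4 formula units per cell.
a³ = Z·M/(N_A·ρ) = 4 × 40.31 / (6.022 × 10²³ × 3.56) = 7.521 × 10^-23 cm³, so a = 4.221 × 10^-8 cm = 4.22 Å.

4.22 Å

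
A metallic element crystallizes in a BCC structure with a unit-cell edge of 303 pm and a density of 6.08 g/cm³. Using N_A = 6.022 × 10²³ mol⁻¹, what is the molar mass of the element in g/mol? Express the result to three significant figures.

A BCC cell has Z = 2 atoms; a = 3.030 × 10^-8 cm.
M = ρ·N_A·a³/Z = 6.08 × 6.022 × 10²³ × 2.782 × 10^-23 / 2 = 50.9 g/mol.

50.9 g/mol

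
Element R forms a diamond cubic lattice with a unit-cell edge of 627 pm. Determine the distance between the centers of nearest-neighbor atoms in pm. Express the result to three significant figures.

In a diamond cubic structure, nearest neighbors lie along the body diagonal with √3·a = 8r; the nearest-neighbor distance equals 2r = 0.4330·a.
d = 0.4330 × 627 = 271 pm.

271 pm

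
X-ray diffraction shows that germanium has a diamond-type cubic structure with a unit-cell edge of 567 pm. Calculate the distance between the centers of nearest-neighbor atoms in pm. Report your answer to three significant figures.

In a diamond cubic structure, nearest neighbors lie along the body diagonal with √3·a = 8r; the nearest-neighbor distance equals 2r = 0.4330·a.
d = 0.4330 × 567 = 246 pm.

246 pm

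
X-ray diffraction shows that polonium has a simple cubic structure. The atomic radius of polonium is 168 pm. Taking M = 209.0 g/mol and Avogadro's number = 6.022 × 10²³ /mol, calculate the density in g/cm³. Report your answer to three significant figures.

In a simple cubic lattice, atoms touch along the cell edge, so a = 2r, giving a = 336.0 pm = 3.360 × 10^-8 cm.
With Z = 1, ρ = Z·M/(N_A·a³) = 1 × 209.0 / (6.022 × 10²³ × 3.793 × 10^-23) = 9.149 g/cm³.

9.15 g/cm³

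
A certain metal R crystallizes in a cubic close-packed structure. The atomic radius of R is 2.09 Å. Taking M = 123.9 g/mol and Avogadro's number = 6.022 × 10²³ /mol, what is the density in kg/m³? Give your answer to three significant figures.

3980 kg/m³

In an FCC lattice, atoms touch along the face diagonal, so √2·a = 4r, giving a = 5.911 Å = 5.911 × 10^-8 cm.
With Z = 4, ρ = Z·M/(N_A·a³) = 4 × 123.9 / (6.022 × 10²³ × 2.066 × 10^-22) = 3.984 g/cm³ = 3980 kg/m³.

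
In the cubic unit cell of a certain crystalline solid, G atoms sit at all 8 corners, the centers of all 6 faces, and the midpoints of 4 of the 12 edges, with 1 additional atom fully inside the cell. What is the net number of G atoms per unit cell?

Corner atoms are shared by 8 cells (1/8 each), face atoms by 2 (1/2 each), edge atoms by 4 (1/4 each), interior atoms are unshared.
Net atoms = 8 × 1/8 + 6 × 1/2 + 4 × 1/4 + 1 = 1 + 3 + 1 + 1 = 6.

6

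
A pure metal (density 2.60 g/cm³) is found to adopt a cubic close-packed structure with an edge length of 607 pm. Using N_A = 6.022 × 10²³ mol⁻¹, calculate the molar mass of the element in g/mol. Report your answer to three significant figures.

87.5 g/mol

An FCC cell has Z = 4 atoms; a = 6.070 × 10^-8 cm.
M = ρ·N_A·a³/Z = 2.60 × 6.022 × 10²³ × 2.236 × 10^-22 / 4 = 87.5 g/mol.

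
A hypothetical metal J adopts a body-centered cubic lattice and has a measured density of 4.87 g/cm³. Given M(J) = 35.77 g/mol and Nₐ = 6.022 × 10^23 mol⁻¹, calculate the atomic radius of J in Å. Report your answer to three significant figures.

1.26 Å

For a BCC cell (Z = 2), a³ = Z·M/(N_A·ρ) = 2 × 35.77 / (6.022 × 10²³ × 4.870) = 2.439 × 10^-23 cm³, so a = 2.900 × 10^-8 cm = 2.900 Å.
Atoms touch along the body diagonal, so √3·a = 4r, so r = 0.4330 × a = 1.26 Å.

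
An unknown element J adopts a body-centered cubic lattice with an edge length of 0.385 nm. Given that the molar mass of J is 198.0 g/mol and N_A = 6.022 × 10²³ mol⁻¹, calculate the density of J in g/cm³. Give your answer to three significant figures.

11.5 g/cm³

A BCC unit cell contains Z = 2 atoms.
Cell volume: a³ = (0.385 nm)³ = (3.850 × 10^-8 cm)³ = 5.707 × 10^-23 cm³.
ρ = Z·M/(N_A·a³) = 2 × 198.0 / (6.022 × 10²³ × 5.707 × 10^-23) = 11.52 g/cm³.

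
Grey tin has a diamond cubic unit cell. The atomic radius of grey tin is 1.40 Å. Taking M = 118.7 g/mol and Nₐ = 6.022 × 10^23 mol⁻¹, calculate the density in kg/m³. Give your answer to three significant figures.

5830 kg/m³

In a diamond cubic lattice, nearest neighbors lie along the body diagonal with √3·a = 8r, giving a = 6.466 Å = 6.466 × 10^-8 cm.
With Z = 8, ρ = Z·M/(N_A·a³) = 8 × 118.7 / (6.022 × 10²³ × 2.704 × 10^-22) = 5.832 g/cm³ = 5830 kg/m³.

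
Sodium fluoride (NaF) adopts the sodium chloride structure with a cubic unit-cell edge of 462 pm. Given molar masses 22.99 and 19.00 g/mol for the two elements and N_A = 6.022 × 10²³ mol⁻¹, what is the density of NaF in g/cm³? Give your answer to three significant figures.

The sodium chloride structure contains Z = 4 formula units per cell; M(NaF) = 22.99 + 19.00 = 41.99 g/mol.
a³ = (4.620 × 10^-8 cm)³ = 9.861 × 10^-23 cm³.
ρ = 4 × 41.99 / (6.022 × 10²³ × 9.861 × 10^-23) = 2.828 g/cm³.

2.83 g/cm³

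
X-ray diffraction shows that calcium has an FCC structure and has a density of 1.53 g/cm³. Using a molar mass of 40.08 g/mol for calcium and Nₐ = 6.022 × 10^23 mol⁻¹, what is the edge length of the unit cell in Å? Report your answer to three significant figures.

With Z = 4 atoms per FCC cell, a³ = Z·M/(N_A·ρ) = 4 × 40.08 / (6.022 × 10²³ × 1.530 g/cm³) = 1.740 × 10^-22 cm³.
a = (1.740 × 10^-22)^(1/3) = 5.583 × 10^-8 cm = 5.58 Å.

5.58 Å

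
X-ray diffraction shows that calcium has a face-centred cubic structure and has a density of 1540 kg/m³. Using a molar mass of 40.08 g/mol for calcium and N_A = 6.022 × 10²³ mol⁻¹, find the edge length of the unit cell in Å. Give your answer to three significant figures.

5.57 Å

With Z = 4 atoms per FCC cell, a³ = Z·M/(N_A·ρ) = 4 × 40.08 / (6.022 × 10²³ × 1.540 g/cm³) = 1.729 × 10^-22 cm³.
a = (1.729 × 10^-22)^(1/3) = 5.571 × 10^-8 cm = 5.57 Å.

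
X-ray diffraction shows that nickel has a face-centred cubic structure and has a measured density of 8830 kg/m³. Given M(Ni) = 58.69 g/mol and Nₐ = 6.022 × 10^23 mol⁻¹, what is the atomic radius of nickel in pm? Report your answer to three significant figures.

125 pm

For an FCC cell (Z = 4), a³ = Z·M/(N_A·ρ) = 4 × 58.69 / (6.022 × 10²³ × 8.830) = 4.415 × 10^-23 cm³, so a = 3.534 × 10^-8 cm = 353.4 pm.
Atoms touch along the face diagonal, so √2·a = 4r, so r = 0.3536 × a = 125 pm.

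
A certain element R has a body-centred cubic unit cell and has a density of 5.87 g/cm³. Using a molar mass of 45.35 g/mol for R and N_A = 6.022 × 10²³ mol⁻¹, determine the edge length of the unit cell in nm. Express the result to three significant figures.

With Z = 2 atoms per BCC cell, a³ = Z·M/(N_A·ρ) = 2 × 45.35 / (6.022 × 10²³ × 5.870 g/cm³) = 2.566 × 10^-23 cm³.
a = (2.566 × 10^-23)^(1/3) = 2.949 × 10^-8 cm = 0.295 nm.

0.295 nm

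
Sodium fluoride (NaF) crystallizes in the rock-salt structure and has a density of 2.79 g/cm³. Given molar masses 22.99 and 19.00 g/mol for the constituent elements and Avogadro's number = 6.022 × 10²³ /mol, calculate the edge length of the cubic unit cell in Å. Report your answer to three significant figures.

M(NaF) = 41.99 g/mol; Z = 4 formula units per cell.
a³ = Z·M/(N_A·ρ) = 4 × 41.99 / (6.022 × 10²³ × 2.79) = 9.997 × 10^-23 cm³, so a = 4.641 × 10^-8 cm = 4.64 Å.

4.64 Å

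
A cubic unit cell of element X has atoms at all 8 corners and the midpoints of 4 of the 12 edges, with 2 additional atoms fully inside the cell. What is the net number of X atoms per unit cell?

Corner atoms are shared by 8 cells (1/8 each), edge atoms by 4 (1/4 each), interior atoms are unshared.
Net atoms = 8 × 1/8 + 4 × 1/4 + 2 = 1 + 1 + 2 = 4.

4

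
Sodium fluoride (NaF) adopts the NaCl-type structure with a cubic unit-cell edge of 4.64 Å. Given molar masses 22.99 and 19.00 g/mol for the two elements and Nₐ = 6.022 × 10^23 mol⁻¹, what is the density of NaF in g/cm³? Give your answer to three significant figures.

2.79 g/cm³

The NaCl-type structure contains Z = 4 formula units per cell; M(NaF) = 22.99 + 19.00 = 41.99 g/mol.
a³ = (4.640 × 10^-8 cm)³ = 9.990 × 10^-23 cm³.
ρ = 4 × 41.99 / (6.022 × 10²³ × 9.990 × 10^-23) = 2.792 g/cm³.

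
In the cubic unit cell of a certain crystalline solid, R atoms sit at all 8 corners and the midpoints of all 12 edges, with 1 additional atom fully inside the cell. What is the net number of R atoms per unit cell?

Corner atoms are shared by 8 cells (1/8 each), edge atoms by 4 (1/4 each), interior atoms are unshared.
Net atoms = 8 × 1/8 + 12 × 1/4 + 1 = 1 + 3 + 1 = 5.

5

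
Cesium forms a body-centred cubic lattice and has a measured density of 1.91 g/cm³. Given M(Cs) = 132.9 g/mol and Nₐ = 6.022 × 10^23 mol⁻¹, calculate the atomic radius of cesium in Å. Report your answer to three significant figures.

For a BCC cell (Z = 2), a³ = Z·M/(N_A·ρ) = 2 × 132.9 / (6.022 × 10²³ × 1.910) = 2.311 × 10^-22 cm³, so a = 6.137 × 10^-8 cm = 6.137 Å.
Atoms touch along the body diagonal, so √3·a = 4r, so r = 0.4330 × a = 2.66 Å.

2.66 Å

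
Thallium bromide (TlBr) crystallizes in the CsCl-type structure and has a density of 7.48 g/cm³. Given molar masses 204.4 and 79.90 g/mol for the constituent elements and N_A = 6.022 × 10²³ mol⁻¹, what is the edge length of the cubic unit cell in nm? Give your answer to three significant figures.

M(TlBr) = 284.3 g/mol; Z = 1 formula unit per cell.
a³ = Z·M/(N_A·ρ) = 1 × 284.3 / (6.022 × 10²³ × 7.48) = 6.312 × 10^-23 cm³, so a = 3.981 × 10^-8 cm = 0.398 nm.

0.398 nm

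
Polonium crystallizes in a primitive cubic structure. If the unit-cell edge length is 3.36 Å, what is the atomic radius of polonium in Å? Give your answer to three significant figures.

1.68 Å

In a simple cubic lattice, atoms touch along the cell edge, so a = 2r.
r = a/2 = 3.36/2 = 1.68 Å.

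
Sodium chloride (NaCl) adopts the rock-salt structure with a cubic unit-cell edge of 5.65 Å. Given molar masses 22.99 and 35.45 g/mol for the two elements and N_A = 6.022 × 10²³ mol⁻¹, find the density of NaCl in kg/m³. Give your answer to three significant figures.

The rock-salt structure contains Z = 4 formula units per cell; M(NaCl) = 22.99 + 35.45 = 58.44 g/mol.
a³ = (5.650 × 10^-8 cm)³ = 1.804 × 10^-22 cm³.
ρ = 4 × 58.44 / (6.022 × 10²³ × 1.804 × 10^-22) = 2.152 g/cm³ = 2150 kg/m³.

2150 kg/m³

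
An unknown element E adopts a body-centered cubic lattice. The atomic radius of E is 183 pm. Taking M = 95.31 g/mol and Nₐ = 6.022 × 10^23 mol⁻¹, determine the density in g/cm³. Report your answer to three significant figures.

In a BCC lattice, atoms touch along the body diagonal, so √3·a = 4r, giving a = 422.6 pm = 4.226 × 10^-8 cm.
With Z = 2, ρ = Z·M/(N_A·a³) = 2 × 95.31 / (6.022 × 10²³ × 7.548 × 10^-23) = 4.193 g/cm³.

4.19 g/cm³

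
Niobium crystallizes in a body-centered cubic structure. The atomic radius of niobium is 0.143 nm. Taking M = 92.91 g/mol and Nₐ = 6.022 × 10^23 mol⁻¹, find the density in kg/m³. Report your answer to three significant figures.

In a BCC lattice, atoms touch along the body diagonal, so √3·a = 4r, giving a = 0.3302 nm = 3.302 × 10^-8 cm.
With Z = 2, ρ = Z·M/(N_A·a³) = 2 × 92.91 / (6.022 × 10²³ × 3.602 × 10^-23) = 8.567 g/cm³ = 8570 kg/m³.

8570 kg/m³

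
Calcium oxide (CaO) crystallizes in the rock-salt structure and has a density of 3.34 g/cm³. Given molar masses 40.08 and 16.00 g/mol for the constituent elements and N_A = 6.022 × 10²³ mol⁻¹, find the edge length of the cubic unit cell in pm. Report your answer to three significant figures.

M(CaO) = 56.08 g/mol; Z = 4 formula units per cell.
a³ = Z·M/(N_A·ρ) = 4 × 56.08 / (6.022 × 10²³ × 3.34) = 1.115 × 10^-22 cm³, so a = 4.813 × 10^-8 cm = 481 pm.

481 pm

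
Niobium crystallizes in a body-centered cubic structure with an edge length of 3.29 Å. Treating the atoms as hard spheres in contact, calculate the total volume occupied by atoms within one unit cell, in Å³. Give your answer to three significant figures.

In a BCC lattice atoms touch along the body diagonal, so √3·a = 4r, so r = 0.4330a = 1.425 Å.
V_atoms = Z × (4/3)πr³ = 2 × (4/3)π × (1.425)³ = 24.2 Å³.

24.2 Å³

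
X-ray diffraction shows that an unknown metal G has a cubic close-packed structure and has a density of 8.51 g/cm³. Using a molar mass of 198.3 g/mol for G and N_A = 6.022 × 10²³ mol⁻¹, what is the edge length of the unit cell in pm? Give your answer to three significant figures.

With Z = 4 atoms per FCC cell, a³ = Z·M/(N_A·ρ) = 4 × 198.3 / (6.022 × 10²³ × 8.510 g/cm³) = 1.548 × 10^-22 cm³.
a = (1.548 × 10^-22)^(1/3) = 5.369 × 10^-8 cm = 537 pm.

537 pm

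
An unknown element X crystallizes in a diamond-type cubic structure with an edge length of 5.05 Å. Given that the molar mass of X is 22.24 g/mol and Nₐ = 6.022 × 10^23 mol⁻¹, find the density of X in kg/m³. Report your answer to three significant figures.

2290 kg/m³

A diamond cubic unit cell contains Z = 8 atoms.
Cell volume: a³ = (5.05 Å)³ = (5.050 × 10^-8 cm)³ = 1.288 × 10^-22 cm³.
ρ = Z·M/(N_A·a³) = 8 × 22.24 / (6.022 × 10²³ × 1.288 × 10^-22) = 2.294 g/cm³ = 2290 kg/m³.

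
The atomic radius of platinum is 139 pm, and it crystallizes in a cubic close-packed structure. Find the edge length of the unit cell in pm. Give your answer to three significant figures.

In an FCC lattice, atoms touch along the face diagonal, so √2·a = 4r.
a = 4r/√2 = 4 × 139 / 1.4142 = 393 pm.

393 pm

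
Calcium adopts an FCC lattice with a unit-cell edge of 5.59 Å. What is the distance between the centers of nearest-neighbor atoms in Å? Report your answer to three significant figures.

In an FCC structure, atoms touch along the face diagonal, so √2·a = 4r; the nearest-neighbor distance equals 2r = 0.7071·a.
d = 0.7071 × 5.59 = 3.95 Å.

3.95 Å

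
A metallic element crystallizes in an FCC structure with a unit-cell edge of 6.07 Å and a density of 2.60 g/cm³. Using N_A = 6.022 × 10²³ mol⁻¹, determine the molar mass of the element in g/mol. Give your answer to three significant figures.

An FCC cell has Z = 4 atoms; a = 6.070 × 10^-8 cm.
M = ρ·N_A·a³/Z = 2.60 × 6.022 × 10²³ × 2.236 × 10^-22 / 4 = 87.5 g/mol.

87.5 g/mol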